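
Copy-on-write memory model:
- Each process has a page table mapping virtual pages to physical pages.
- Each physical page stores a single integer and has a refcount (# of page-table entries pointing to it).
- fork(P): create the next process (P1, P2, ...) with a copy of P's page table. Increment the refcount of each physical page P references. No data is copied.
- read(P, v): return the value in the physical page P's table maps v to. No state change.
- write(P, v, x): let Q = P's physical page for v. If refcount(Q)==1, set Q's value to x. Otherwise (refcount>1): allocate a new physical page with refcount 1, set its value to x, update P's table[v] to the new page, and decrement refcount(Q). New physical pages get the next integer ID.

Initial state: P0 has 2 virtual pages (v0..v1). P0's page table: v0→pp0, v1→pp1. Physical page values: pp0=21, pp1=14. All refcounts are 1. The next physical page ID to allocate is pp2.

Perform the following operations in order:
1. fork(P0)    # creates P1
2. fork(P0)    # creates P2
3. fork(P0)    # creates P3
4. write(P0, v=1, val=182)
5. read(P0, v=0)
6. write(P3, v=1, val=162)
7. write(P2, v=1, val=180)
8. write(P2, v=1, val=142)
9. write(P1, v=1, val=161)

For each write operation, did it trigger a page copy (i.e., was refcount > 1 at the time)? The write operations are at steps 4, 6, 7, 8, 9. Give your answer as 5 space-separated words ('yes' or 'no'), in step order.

Op 1: fork(P0) -> P1. 2 ppages; refcounts: pp0:2 pp1:2
Op 2: fork(P0) -> P2. 2 ppages; refcounts: pp0:3 pp1:3
Op 3: fork(P0) -> P3. 2 ppages; refcounts: pp0:4 pp1:4
Op 4: write(P0, v1, 182). refcount(pp1)=4>1 -> COPY to pp2. 3 ppages; refcounts: pp0:4 pp1:3 pp2:1
Op 5: read(P0, v0) -> 21. No state change.
Op 6: write(P3, v1, 162). refcount(pp1)=3>1 -> COPY to pp3. 4 ppages; refcounts: pp0:4 pp1:2 pp2:1 pp3:1
Op 7: write(P2, v1, 180). refcount(pp1)=2>1 -> COPY to pp4. 5 ppages; refcounts: pp0:4 pp1:1 pp2:1 pp3:1 pp4:1
Op 8: write(P2, v1, 142). refcount(pp4)=1 -> write in place. 5 ppages; refcounts: pp0:4 pp1:1 pp2:1 pp3:1 pp4:1
Op 9: write(P1, v1, 161). refcount(pp1)=1 -> write in place. 5 ppages; refcounts: pp0:4 pp1:1 pp2:1 pp3:1 pp4:1

yes yes yes no no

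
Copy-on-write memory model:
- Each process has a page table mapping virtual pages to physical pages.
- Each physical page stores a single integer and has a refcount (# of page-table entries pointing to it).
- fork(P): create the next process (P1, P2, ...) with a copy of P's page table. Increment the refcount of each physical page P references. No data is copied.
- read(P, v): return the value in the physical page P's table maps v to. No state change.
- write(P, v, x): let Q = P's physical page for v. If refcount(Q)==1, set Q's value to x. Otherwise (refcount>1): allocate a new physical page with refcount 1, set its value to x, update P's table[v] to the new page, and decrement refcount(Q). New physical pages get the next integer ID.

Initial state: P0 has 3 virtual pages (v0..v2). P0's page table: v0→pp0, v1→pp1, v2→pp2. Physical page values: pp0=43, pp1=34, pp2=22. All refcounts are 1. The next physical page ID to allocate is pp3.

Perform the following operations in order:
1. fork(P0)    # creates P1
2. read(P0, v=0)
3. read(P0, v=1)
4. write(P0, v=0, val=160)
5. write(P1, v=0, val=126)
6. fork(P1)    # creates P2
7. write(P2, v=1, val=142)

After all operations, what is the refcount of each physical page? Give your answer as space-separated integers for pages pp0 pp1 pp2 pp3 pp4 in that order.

Op 1: fork(P0) -> P1. 3 ppages; refcounts: pp0:2 pp1:2 pp2:2
Op 2: read(P0, v0) -> 43. No state change.
Op 3: read(P0, v1) -> 34. No state change.
Op 4: write(P0, v0, 160). refcount(pp0)=2>1 -> COPY to pp3. 4 ppages; refcounts: pp0:1 pp1:2 pp2:2 pp3:1
Op 5: write(P1, v0, 126). refcount(pp0)=1 -> write in place. 4 ppages; refcounts: pp0:1 pp1:2 pp2:2 pp3:1
Op 6: fork(P1) -> P2. 4 ppages; refcounts: pp0:2 pp1:3 pp2:3 pp3:1
Op 7: write(P2, v1, 142). refcount(pp1)=3>1 -> COPY to pp4. 5 ppages; refcounts: pp0:2 pp1:2 pp2:3 pp3:1 pp4:1

Answer: 2 2 3 1 1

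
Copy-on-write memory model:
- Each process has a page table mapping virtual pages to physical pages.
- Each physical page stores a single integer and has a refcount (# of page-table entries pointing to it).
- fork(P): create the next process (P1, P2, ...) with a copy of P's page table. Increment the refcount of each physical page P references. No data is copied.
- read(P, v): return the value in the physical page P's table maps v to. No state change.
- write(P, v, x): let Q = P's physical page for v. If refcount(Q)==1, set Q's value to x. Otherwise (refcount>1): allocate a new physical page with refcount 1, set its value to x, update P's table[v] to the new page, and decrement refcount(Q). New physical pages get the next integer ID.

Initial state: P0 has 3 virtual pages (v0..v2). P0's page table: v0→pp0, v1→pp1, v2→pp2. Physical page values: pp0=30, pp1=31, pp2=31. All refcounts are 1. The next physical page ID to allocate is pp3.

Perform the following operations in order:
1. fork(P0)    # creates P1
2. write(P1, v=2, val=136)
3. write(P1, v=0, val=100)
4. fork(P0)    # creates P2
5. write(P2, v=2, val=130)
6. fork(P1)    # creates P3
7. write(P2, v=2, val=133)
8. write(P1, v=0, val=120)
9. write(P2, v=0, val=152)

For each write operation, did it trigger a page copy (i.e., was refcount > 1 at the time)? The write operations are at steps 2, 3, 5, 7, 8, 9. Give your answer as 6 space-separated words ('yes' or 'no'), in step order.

Op 1: fork(P0) -> P1. 3 ppages; refcounts: pp0:2 pp1:2 pp2:2
Op 2: write(P1, v2, 136). refcount(pp2)=2>1 -> COPY to pp3. 4 ppages; refcounts: pp0:2 pp1:2 pp2:1 pp3:1
Op 3: write(P1, v0, 100). refcount(pp0)=2>1 -> COPY to pp4. 5 ppages; refcounts: pp0:1 pp1:2 pp2:1 pp3:1 pp4:1
Op 4: fork(P0) -> P2. 5 ppages; refcounts: pp0:2 pp1:3 pp2:2 pp3:1 pp4:1
Op 5: write(P2, v2, 130). refcount(pp2)=2>1 -> COPY to pp5. 6 ppages; refcounts: pp0:2 pp1:3 pp2:1 pp3:1 pp4:1 pp5:1
Op 6: fork(P1) -> P3. 6 ppages; refcounts: pp0:2 pp1:4 pp2:1 pp3:2 pp4:2 pp5:1
Op 7: write(P2, v2, 133). refcount(pp5)=1 -> write in place. 6 ppages; refcounts: pp0:2 pp1:4 pp2:1 pp3:2 pp4:2 pp5:1
Op 8: write(P1, v0, 120). refcount(pp4)=2>1 -> COPY to pp6. 7 ppages; refcounts: pp0:2 pp1:4 pp2:1 pp3:2 pp4:1 pp5:1 pp6:1
Op 9: write(P2, v0, 152). refcount(pp0)=2>1 -> COPY to pp7. 8 ppages; refcounts: pp0:1 pp1:4 pp2:1 pp3:2 pp4:1 pp5:1 pp6:1 pp7:1

yes yes yes no yes yes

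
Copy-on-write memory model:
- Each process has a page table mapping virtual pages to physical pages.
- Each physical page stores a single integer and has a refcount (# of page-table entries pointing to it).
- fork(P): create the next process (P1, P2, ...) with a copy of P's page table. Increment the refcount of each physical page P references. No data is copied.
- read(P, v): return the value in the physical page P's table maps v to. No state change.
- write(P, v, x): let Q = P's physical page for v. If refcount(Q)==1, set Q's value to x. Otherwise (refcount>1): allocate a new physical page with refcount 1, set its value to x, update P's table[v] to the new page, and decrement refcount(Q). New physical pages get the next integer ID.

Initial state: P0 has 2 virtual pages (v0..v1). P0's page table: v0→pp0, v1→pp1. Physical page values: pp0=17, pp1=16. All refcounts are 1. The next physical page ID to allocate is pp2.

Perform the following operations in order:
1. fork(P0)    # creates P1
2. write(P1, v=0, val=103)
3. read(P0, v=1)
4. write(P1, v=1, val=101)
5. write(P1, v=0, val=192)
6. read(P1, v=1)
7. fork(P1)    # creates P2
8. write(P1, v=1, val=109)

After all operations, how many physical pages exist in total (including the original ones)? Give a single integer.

Op 1: fork(P0) -> P1. 2 ppages; refcounts: pp0:2 pp1:2
Op 2: write(P1, v0, 103). refcount(pp0)=2>1 -> COPY to pp2. 3 ppages; refcounts: pp0:1 pp1:2 pp2:1
Op 3: read(P0, v1) -> 16. No state change.
Op 4: write(P1, v1, 101). refcount(pp1)=2>1 -> COPY to pp3. 4 ppages; refcounts: pp0:1 pp1:1 pp2:1 pp3:1
Op 5: write(P1, v0, 192). refcount(pp2)=1 -> write in place. 4 ppages; refcounts: pp0:1 pp1:1 pp2:1 pp3:1
Op 6: read(P1, v1) -> 101. No state change.
Op 7: fork(P1) -> P2. 4 ppages; refcounts: pp0:1 pp1:1 pp2:2 pp3:2
Op 8: write(P1, v1, 109). refcount(pp3)=2>1 -> COPY to pp4. 5 ppages; refcounts: pp0:1 pp1:1 pp2:2 pp3:1 pp4:1

Answer: 5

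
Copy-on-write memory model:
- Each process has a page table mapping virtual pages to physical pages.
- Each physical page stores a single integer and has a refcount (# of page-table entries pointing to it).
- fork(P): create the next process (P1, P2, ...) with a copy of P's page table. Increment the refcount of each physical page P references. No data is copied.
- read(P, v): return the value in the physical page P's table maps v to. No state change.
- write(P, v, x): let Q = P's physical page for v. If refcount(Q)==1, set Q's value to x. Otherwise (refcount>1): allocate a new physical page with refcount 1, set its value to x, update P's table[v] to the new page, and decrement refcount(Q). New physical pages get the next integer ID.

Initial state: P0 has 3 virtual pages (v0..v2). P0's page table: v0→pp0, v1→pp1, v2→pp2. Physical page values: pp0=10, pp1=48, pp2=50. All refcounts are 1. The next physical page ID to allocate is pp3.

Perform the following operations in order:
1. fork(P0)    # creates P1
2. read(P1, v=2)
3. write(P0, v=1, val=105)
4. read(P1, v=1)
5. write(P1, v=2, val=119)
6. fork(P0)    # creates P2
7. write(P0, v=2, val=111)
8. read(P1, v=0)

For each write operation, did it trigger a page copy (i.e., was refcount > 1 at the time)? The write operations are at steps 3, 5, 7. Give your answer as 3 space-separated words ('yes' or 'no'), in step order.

Op 1: fork(P0) -> P1. 3 ppages; refcounts: pp0:2 pp1:2 pp2:2
Op 2: read(P1, v2) -> 50. No state change.
Op 3: write(P0, v1, 105). refcount(pp1)=2>1 -> COPY to pp3. 4 ppages; refcounts: pp0:2 pp1:1 pp2:2 pp3:1
Op 4: read(P1, v1) -> 48. No state change.
Op 5: write(P1, v2, 119). refcount(pp2)=2>1 -> COPY to pp4. 5 ppages; refcounts: pp0:2 pp1:1 pp2:1 pp3:1 pp4:1
Op 6: fork(P0) -> P2. 5 ppages; refcounts: pp0:3 pp1:1 pp2:2 pp3:2 pp4:1
Op 7: write(P0, v2, 111). refcount(pp2)=2>1 -> COPY to pp5. 6 ppages; refcounts: pp0:3 pp1:1 pp2:1 pp3:2 pp4:1 pp5:1
Op 8: read(P1, v0) -> 10. No state change.

yes yes yes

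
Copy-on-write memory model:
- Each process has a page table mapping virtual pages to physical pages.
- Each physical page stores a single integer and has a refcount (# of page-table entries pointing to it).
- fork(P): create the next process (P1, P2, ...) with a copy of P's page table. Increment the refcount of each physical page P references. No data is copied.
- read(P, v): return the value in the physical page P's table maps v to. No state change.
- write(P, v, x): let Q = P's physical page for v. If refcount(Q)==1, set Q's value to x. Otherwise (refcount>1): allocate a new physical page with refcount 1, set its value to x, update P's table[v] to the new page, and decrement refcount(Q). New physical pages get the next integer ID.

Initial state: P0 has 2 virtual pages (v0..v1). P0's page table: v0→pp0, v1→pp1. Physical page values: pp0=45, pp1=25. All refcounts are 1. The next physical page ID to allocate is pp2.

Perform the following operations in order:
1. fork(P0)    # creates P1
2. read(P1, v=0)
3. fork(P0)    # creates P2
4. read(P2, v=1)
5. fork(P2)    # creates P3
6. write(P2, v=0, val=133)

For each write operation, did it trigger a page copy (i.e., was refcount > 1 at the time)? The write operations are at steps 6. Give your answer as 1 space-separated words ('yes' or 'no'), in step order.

Op 1: fork(P0) -> P1. 2 ppages; refcounts: pp0:2 pp1:2
Op 2: read(P1, v0) -> 45. No state change.
Op 3: fork(P0) -> P2. 2 ppages; refcounts: pp0:3 pp1:3
Op 4: read(P2, v1) -> 25. No state change.
Op 5: fork(P2) -> P3. 2 ppages; refcounts: pp0:4 pp1:4
Op 6: write(P2, v0, 133). refcount(pp0)=4>1 -> COPY to pp2. 3 ppages; refcounts: pp0:3 pp1:4 pp2:1

yes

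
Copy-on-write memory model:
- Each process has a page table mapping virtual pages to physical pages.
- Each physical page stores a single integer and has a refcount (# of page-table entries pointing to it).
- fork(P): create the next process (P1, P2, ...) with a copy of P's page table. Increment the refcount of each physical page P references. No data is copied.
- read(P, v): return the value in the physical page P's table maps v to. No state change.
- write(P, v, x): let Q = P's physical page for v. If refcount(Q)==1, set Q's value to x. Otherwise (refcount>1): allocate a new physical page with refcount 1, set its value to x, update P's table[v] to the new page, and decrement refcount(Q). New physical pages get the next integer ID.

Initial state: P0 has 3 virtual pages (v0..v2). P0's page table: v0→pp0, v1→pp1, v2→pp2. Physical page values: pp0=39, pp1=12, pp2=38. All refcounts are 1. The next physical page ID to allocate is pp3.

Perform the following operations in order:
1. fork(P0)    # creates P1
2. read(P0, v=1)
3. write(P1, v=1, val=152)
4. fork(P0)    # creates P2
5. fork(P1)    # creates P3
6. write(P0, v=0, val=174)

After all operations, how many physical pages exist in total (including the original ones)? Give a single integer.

Op 1: fork(P0) -> P1. 3 ppages; refcounts: pp0:2 pp1:2 pp2:2
Op 2: read(P0, v1) -> 12. No state change.
Op 3: write(P1, v1, 152). refcount(pp1)=2>1 -> COPY to pp3. 4 ppages; refcounts: pp0:2 pp1:1 pp2:2 pp3:1
Op 4: fork(P0) -> P2. 4 ppages; refcounts: pp0:3 pp1:2 pp2:3 pp3:1
Op 5: fork(P1) -> P3. 4 ppages; refcounts: pp0:4 pp1:2 pp2:4 pp3:2
Op 6: write(P0, v0, 174). refcount(pp0)=4>1 -> COPY to pp4. 5 ppages; refcounts: pp0:3 pp1:2 pp2:4 pp3:2 pp4:1

Answer: 5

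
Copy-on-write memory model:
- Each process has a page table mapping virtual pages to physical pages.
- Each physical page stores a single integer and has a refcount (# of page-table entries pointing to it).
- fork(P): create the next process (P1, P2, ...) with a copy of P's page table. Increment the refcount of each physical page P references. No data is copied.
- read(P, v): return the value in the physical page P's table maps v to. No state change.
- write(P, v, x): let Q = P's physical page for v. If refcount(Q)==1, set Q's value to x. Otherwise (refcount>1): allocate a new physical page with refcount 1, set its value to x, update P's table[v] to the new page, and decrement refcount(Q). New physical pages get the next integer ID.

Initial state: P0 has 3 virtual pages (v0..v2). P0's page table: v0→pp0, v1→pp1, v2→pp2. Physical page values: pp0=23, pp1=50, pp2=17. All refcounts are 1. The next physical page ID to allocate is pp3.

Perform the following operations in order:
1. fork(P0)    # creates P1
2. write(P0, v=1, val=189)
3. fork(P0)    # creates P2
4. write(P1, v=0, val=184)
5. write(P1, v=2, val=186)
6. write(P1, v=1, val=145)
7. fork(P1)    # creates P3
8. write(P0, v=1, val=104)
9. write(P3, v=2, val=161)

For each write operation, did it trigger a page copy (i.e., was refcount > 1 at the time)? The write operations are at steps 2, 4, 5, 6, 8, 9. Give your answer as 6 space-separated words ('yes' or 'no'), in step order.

Op 1: fork(P0) -> P1. 3 ppages; refcounts: pp0:2 pp1:2 pp2:2
Op 2: write(P0, v1, 189). refcount(pp1)=2>1 -> COPY to pp3. 4 ppages; refcounts: pp0:2 pp1:1 pp2:2 pp3:1
Op 3: fork(P0) -> P2. 4 ppages; refcounts: pp0:3 pp1:1 pp2:3 pp3:2
Op 4: write(P1, v0, 184). refcount(pp0)=3>1 -> COPY to pp4. 5 ppages; refcounts: pp0:2 pp1:1 pp2:3 pp3:2 pp4:1
Op 5: write(P1, v2, 186). refcount(pp2)=3>1 -> COPY to pp5. 6 ppages; refcounts: pp0:2 pp1:1 pp2:2 pp3:2 pp4:1 pp5:1
Op 6: write(P1, v1, 145). refcount(pp1)=1 -> write in place. 6 ppages; refcounts: pp0:2 pp1:1 pp2:2 pp3:2 pp4:1 pp5:1
Op 7: fork(P1) -> P3. 6 ppages; refcounts: pp0:2 pp1:2 pp2:2 pp3:2 pp4:2 pp5:2
Op 8: write(P0, v1, 104). refcount(pp3)=2>1 -> COPY to pp6. 7 ppages; refcounts: pp0:2 pp1:2 pp2:2 pp3:1 pp4:2 pp5:2 pp6:1
Op 9: write(P3, v2, 161). refcount(pp5)=2>1 -> COPY to pp7. 8 ppages; refcounts: pp0:2 pp1:2 pp2:2 pp3:1 pp4:2 pp5:1 pp6:1 pp7:1

yes yes yes no yes yes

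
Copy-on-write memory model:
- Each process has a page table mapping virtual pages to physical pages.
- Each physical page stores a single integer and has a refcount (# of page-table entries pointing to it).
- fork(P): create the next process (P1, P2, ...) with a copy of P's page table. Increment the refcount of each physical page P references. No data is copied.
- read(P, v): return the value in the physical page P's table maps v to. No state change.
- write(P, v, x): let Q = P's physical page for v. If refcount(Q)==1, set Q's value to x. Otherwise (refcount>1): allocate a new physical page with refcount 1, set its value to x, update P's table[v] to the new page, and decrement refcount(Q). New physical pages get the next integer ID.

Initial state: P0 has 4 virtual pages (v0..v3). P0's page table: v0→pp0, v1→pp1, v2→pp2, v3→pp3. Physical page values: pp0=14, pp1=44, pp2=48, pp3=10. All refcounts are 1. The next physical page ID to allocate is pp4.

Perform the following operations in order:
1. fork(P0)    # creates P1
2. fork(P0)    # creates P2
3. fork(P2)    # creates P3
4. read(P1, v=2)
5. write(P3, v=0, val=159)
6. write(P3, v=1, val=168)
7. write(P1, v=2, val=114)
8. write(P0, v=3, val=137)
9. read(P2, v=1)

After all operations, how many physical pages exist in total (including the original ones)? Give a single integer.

Op 1: fork(P0) -> P1. 4 ppages; refcounts: pp0:2 pp1:2 pp2:2 pp3:2
Op 2: fork(P0) -> P2. 4 ppages; refcounts: pp0:3 pp1:3 pp2:3 pp3:3
Op 3: fork(P2) -> P3. 4 ppages; refcounts: pp0:4 pp1:4 pp2:4 pp3:4
Op 4: read(P1, v2) -> 48. No state change.
Op 5: write(P3, v0, 159). refcount(pp0)=4>1 -> COPY to pp4. 5 ppages; refcounts: pp0:3 pp1:4 pp2:4 pp3:4 pp4:1
Op 6: write(P3, v1, 168). refcount(pp1)=4>1 -> COPY to pp5. 6 ppages; refcounts: pp0:3 pp1:3 pp2:4 pp3:4 pp4:1 pp5:1
Op 7: write(P1, v2, 114). refcount(pp2)=4>1 -> COPY to pp6. 7 ppages; refcounts: pp0:3 pp1:3 pp2:3 pp3:4 pp4:1 pp5:1 pp6:1
Op 8: write(P0, v3, 137). refcount(pp3)=4>1 -> COPY to pp7. 8 ppages; refcounts: pp0:3 pp1:3 pp2:3 pp3:3 pp4:1 pp5:1 pp6:1 pp7:1
Op 9: read(P2, v1) -> 44. No state change.

Answer: 8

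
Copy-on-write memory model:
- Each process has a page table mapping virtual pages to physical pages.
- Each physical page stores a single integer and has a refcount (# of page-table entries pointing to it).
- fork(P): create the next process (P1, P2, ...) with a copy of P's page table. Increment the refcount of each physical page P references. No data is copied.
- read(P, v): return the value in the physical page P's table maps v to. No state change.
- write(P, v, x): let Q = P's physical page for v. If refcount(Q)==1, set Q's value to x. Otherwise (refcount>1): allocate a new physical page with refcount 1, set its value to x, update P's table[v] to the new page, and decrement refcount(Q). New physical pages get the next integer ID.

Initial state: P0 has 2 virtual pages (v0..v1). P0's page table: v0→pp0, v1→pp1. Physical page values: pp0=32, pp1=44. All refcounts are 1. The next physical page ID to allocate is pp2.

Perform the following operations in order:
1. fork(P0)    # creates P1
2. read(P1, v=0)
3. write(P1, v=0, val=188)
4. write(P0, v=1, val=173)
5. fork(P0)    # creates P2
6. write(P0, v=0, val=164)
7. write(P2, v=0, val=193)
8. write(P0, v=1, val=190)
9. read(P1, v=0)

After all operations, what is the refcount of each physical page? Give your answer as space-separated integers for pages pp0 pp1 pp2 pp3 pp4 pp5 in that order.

Op 1: fork(P0) -> P1. 2 ppages; refcounts: pp0:2 pp1:2
Op 2: read(P1, v0) -> 32. No state change.
Op 3: write(P1, v0, 188). refcount(pp0)=2>1 -> COPY to pp2. 3 ppages; refcounts: pp0:1 pp1:2 pp2:1
Op 4: write(P0, v1, 173). refcount(pp1)=2>1 -> COPY to pp3. 4 ppages; refcounts: pp0:1 pp1:1 pp2:1 pp3:1
Op 5: fork(P0) -> P2. 4 ppages; refcounts: pp0:2 pp1:1 pp2:1 pp3:2
Op 6: write(P0, v0, 164). refcount(pp0)=2>1 -> COPY to pp4. 5 ppages; refcounts: pp0:1 pp1:1 pp2:1 pp3:2 pp4:1
Op 7: write(P2, v0, 193). refcount(pp0)=1 -> write in place. 5 ppages; refcounts: pp0:1 pp1:1 pp2:1 pp3:2 pp4:1
Op 8: write(P0, v1, 190). refcount(pp3)=2>1 -> COPY to pp5. 6 ppages; refcounts: pp0:1 pp1:1 pp2:1 pp3:1 pp4:1 pp5:1
Op 9: read(P1, v0) -> 188. No state change.

Answer: 1 1 1 1 1 1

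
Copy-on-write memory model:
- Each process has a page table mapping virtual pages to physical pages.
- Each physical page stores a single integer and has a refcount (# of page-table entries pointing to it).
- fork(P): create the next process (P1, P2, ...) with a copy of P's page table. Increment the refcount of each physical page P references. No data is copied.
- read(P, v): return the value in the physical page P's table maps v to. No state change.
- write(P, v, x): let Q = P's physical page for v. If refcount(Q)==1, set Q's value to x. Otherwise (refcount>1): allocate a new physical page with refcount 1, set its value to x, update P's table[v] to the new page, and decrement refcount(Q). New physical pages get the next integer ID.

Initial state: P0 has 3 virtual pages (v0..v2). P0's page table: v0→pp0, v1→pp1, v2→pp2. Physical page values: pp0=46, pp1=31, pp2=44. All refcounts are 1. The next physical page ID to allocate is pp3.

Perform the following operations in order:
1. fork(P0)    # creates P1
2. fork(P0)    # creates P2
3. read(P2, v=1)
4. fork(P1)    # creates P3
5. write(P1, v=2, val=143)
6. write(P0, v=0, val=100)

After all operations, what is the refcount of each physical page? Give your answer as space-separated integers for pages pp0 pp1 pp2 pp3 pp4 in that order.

Op 1: fork(P0) -> P1. 3 ppages; refcounts: pp0:2 pp1:2 pp2:2
Op 2: fork(P0) -> P2. 3 ppages; refcounts: pp0:3 pp1:3 pp2:3
Op 3: read(P2, v1) -> 31. No state change.
Op 4: fork(P1) -> P3. 3 ppages; refcounts: pp0:4 pp1:4 pp2:4
Op 5: write(P1, v2, 143). refcount(pp2)=4>1 -> COPY to pp3. 4 ppages; refcounts: pp0:4 pp1:4 pp2:3 pp3:1
Op 6: write(P0, v0, 100). refcount(pp0)=4>1 -> COPY to pp4. 5 ppages; refcounts: pp0:3 pp1:4 pp2:3 pp3:1 pp4:1

Answer: 3 4 3 1 1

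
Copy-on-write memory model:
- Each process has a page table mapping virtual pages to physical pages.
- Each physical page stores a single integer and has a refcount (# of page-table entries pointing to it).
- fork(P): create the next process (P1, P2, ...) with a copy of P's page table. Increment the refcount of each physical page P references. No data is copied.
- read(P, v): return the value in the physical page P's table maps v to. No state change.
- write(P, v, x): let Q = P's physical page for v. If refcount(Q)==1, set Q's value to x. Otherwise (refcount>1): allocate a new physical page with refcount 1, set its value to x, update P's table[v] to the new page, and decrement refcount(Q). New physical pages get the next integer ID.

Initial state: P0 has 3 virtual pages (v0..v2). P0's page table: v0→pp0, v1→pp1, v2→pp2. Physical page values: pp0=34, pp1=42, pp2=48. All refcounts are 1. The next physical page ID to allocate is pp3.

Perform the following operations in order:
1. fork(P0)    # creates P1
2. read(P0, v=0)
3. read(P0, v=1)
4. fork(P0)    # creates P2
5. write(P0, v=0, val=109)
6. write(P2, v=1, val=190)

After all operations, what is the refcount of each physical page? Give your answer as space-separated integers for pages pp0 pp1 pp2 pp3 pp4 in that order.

Answer: 2 2 3 1 1

Derivation:
Op 1: fork(P0) -> P1. 3 ppages; refcounts: pp0:2 pp1:2 pp2:2
Op 2: read(P0, v0) -> 34. No state change.
Op 3: read(P0, v1) -> 42. No state change.
Op 4: fork(P0) -> P2. 3 ppages; refcounts: pp0:3 pp1:3 pp2:3
Op 5: write(P0, v0, 109). refcount(pp0)=3>1 -> COPY to pp3. 4 ppages; refcounts: pp0:2 pp1:3 pp2:3 pp3:1
Op 6: write(P2, v1, 190). refcount(pp1)=3>1 -> COPY to pp4. 5 ppages; refcounts: pp0:2 pp1:2 pp2:3 pp3:1 pp4:1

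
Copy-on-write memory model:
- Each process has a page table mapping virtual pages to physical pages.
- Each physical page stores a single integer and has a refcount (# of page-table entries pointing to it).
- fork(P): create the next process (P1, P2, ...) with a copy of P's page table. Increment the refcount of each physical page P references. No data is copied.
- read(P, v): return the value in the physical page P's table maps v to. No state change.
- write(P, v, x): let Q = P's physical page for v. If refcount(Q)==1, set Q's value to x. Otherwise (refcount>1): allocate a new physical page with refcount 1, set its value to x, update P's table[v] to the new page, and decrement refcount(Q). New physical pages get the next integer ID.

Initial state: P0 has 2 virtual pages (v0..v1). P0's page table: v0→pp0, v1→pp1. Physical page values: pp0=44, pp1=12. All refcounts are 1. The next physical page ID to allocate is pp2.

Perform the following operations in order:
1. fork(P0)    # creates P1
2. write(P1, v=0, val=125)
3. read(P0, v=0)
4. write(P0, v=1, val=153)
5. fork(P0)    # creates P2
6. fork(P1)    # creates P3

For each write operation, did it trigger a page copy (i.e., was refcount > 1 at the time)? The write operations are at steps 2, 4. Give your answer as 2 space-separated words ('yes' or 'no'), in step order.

Op 1: fork(P0) -> P1. 2 ppages; refcounts: pp0:2 pp1:2
Op 2: write(P1, v0, 125). refcount(pp0)=2>1 -> COPY to pp2. 3 ppages; refcounts: pp0:1 pp1:2 pp2:1
Op 3: read(P0, v0) -> 44. No state change.
Op 4: write(P0, v1, 153). refcount(pp1)=2>1 -> COPY to pp3. 4 ppages; refcounts: pp0:1 pp1:1 pp2:1 pp3:1
Op 5: fork(P0) -> P2. 4 ppages; refcounts: pp0:2 pp1:1 pp2:1 pp3:2
Op 6: fork(P1) -> P3. 4 ppages; refcounts: pp0:2 pp1:2 pp2:2 pp3:2

yes yes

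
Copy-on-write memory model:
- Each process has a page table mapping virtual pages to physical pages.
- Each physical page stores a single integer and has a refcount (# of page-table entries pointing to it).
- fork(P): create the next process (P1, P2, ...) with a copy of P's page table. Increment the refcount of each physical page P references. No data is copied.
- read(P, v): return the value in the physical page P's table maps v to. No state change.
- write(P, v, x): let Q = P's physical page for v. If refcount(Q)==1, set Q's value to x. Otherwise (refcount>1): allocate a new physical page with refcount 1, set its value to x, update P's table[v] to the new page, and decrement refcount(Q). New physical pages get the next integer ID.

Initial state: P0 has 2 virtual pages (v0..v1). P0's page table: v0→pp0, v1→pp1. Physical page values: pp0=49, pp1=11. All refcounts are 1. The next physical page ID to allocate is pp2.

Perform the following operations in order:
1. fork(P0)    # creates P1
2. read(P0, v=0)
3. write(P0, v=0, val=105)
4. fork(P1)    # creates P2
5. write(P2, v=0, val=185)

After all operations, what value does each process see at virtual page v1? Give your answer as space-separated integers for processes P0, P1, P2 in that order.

Answer: 11 11 11

Derivation:
Op 1: fork(P0) -> P1. 2 ppages; refcounts: pp0:2 pp1:2
Op 2: read(P0, v0) -> 49. No state change.
Op 3: write(P0, v0, 105). refcount(pp0)=2>1 -> COPY to pp2. 3 ppages; refcounts: pp0:1 pp1:2 pp2:1
Op 4: fork(P1) -> P2. 3 ppages; refcounts: pp0:2 pp1:3 pp2:1
Op 5: write(P2, v0, 185). refcount(pp0)=2>1 -> COPY to pp3. 4 ppages; refcounts: pp0:1 pp1:3 pp2:1 pp3:1
P0: v1 -> pp1 = 11
P1: v1 -> pp1 = 11
P2: v1 -> pp1 = 11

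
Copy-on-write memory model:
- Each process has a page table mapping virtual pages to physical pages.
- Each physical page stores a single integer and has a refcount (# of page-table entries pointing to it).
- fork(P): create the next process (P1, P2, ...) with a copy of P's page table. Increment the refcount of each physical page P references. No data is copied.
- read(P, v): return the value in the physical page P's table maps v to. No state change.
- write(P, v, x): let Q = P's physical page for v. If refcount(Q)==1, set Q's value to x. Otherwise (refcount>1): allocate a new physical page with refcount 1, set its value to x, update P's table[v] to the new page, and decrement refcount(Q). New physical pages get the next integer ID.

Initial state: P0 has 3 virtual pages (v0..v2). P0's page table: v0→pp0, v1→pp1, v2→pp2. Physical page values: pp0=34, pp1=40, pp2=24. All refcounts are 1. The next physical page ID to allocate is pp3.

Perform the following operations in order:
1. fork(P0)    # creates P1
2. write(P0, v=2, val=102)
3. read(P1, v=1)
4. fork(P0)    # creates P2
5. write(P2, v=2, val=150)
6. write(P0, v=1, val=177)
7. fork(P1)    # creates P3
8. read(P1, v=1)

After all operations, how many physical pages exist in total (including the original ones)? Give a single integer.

Answer: 6

Derivation:
Op 1: fork(P0) -> P1. 3 ppages; refcounts: pp0:2 pp1:2 pp2:2
Op 2: write(P0, v2, 102). refcount(pp2)=2>1 -> COPY to pp3. 4 ppages; refcounts: pp0:2 pp1:2 pp2:1 pp3:1
Op 3: read(P1, v1) -> 40. No state change.
Op 4: fork(P0) -> P2. 4 ppages; refcounts: pp0:3 pp1:3 pp2:1 pp3:2
Op 5: write(P2, v2, 150). refcount(pp3)=2>1 -> COPY to pp4. 5 ppages; refcounts: pp0:3 pp1:3 pp2:1 pp3:1 pp4:1
Op 6: write(P0, v1, 177). refcount(pp1)=3>1 -> COPY to pp5. 6 ppages; refcounts: pp0:3 pp1:2 pp2:1 pp3:1 pp4:1 pp5:1
Op 7: fork(P1) -> P3. 6 ppages; refcounts: pp0:4 pp1:3 pp2:2 pp3:1 pp4:1 pp5:1
Op 8: read(P1, v1) -> 40. No state change.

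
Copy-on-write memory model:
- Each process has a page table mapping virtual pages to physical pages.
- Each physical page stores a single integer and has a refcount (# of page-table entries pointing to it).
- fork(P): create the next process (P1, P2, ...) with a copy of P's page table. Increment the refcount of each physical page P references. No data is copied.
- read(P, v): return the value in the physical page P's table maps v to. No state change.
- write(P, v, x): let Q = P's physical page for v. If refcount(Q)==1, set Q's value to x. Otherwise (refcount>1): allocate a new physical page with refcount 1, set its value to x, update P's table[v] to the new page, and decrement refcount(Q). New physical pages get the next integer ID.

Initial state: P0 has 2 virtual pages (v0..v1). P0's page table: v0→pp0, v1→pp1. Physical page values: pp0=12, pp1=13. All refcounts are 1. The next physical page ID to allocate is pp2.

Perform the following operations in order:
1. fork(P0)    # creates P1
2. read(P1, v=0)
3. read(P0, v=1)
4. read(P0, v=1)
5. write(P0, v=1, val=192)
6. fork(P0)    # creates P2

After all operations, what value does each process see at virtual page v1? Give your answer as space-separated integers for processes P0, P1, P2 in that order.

Answer: 192 13 192

Derivation:
Op 1: fork(P0) -> P1. 2 ppages; refcounts: pp0:2 pp1:2
Op 2: read(P1, v0) -> 12. No state change.
Op 3: read(P0, v1) -> 13. No state change.
Op 4: read(P0, v1) -> 13. No state change.
Op 5: write(P0, v1, 192). refcount(pp1)=2>1 -> COPY to pp2. 3 ppages; refcounts: pp0:2 pp1:1 pp2:1
Op 6: fork(P0) -> P2. 3 ppages; refcounts: pp0:3 pp1:1 pp2:2
P0: v1 -> pp2 = 192
P1: v1 -> pp1 = 13
P2: v1 -> pp2 = 192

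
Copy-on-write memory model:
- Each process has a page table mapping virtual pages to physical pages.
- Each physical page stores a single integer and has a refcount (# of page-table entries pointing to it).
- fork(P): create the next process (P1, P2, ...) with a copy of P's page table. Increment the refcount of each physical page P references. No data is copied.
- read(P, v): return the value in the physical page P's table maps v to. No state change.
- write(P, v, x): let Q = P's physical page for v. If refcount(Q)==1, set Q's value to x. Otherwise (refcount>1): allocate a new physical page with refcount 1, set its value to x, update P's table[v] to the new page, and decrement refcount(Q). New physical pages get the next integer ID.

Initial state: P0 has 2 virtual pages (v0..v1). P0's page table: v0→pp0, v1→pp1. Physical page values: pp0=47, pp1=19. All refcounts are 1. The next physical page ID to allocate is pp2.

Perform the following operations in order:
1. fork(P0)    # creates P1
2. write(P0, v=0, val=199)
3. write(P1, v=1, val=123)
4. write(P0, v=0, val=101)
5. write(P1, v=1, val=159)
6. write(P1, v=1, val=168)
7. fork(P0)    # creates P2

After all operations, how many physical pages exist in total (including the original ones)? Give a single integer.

Answer: 4

Derivation:
Op 1: fork(P0) -> P1. 2 ppages; refcounts: pp0:2 pp1:2
Op 2: write(P0, v0, 199). refcount(pp0)=2>1 -> COPY to pp2. 3 ppages; refcounts: pp0:1 pp1:2 pp2:1
Op 3: write(P1, v1, 123). refcount(pp1)=2>1 -> COPY to pp3. 4 ppages; refcounts: pp0:1 pp1:1 pp2:1 pp3:1
Op 4: write(P0, v0, 101). refcount(pp2)=1 -> write in place. 4 ppages; refcounts: pp0:1 pp1:1 pp2:1 pp3:1
Op 5: write(P1, v1, 159). refcount(pp3)=1 -> write in place. 4 ppages; refcounts: pp0:1 pp1:1 pp2:1 pp3:1
Op 6: write(P1, v1, 168). refcount(pp3)=1 -> write in place. 4 ppages; refcounts: pp0:1 pp1:1 pp2:1 pp3:1
Op 7: fork(P0) -> P2. 4 ppages; refcounts: pp0:1 pp1:2 pp2:2 pp3:1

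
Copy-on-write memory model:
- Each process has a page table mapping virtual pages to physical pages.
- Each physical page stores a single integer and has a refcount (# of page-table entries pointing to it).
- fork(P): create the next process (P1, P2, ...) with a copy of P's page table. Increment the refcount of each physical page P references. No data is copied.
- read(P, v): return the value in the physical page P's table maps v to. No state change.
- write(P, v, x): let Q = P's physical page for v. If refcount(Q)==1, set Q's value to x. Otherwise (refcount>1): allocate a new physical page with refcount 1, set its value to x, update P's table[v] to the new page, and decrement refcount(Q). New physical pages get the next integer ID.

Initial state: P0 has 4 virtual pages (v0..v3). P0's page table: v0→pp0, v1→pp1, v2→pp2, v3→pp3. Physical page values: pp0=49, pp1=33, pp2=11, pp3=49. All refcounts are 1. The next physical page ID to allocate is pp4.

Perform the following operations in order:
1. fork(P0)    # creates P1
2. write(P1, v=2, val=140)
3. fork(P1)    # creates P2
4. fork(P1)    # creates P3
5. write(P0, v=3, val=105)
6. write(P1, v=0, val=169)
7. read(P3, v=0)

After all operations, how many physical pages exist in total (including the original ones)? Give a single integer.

Op 1: fork(P0) -> P1. 4 ppages; refcounts: pp0:2 pp1:2 pp2:2 pp3:2
Op 2: write(P1, v2, 140). refcount(pp2)=2>1 -> COPY to pp4. 5 ppages; refcounts: pp0:2 pp1:2 pp2:1 pp3:2 pp4:1
Op 3: fork(P1) -> P2. 5 ppages; refcounts: pp0:3 pp1:3 pp2:1 pp3:3 pp4:2
Op 4: fork(P1) -> P3. 5 ppages; refcounts: pp0:4 pp1:4 pp2:1 pp3:4 pp4:3
Op 5: write(P0, v3, 105). refcount(pp3)=4>1 -> COPY to pp5. 6 ppages; refcounts: pp0:4 pp1:4 pp2:1 pp3:3 pp4:3 pp5:1
Op 6: write(P1, v0, 169). refcount(pp0)=4>1 -> COPY to pp6. 7 ppages; refcounts: pp0:3 pp1:4 pp2:1 pp3:3 pp4:3 pp5:1 pp6:1
Op 7: read(P3, v0) -> 49. No state change.

Answer: 7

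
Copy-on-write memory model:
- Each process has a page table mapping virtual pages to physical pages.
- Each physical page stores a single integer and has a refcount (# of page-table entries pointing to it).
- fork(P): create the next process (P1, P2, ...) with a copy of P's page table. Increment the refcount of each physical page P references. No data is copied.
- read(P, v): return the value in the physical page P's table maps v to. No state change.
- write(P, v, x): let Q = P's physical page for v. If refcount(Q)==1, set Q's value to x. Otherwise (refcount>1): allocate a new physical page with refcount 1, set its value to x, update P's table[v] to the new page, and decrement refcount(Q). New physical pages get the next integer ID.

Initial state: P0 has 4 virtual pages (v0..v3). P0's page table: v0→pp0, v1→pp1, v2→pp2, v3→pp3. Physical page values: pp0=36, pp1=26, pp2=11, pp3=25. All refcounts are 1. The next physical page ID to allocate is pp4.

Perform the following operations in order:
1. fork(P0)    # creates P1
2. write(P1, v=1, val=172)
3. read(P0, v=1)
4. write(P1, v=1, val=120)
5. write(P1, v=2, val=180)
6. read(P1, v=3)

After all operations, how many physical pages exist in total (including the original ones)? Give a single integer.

Op 1: fork(P0) -> P1. 4 ppages; refcounts: pp0:2 pp1:2 pp2:2 pp3:2
Op 2: write(P1, v1, 172). refcount(pp1)=2>1 -> COPY to pp4. 5 ppages; refcounts: pp0:2 pp1:1 pp2:2 pp3:2 pp4:1
Op 3: read(P0, v1) -> 26. No state change.
Op 4: write(P1, v1, 120). refcount(pp4)=1 -> write in place. 5 ppages; refcounts: pp0:2 pp1:1 pp2:2 pp3:2 pp4:1
Op 5: write(P1, v2, 180). refcount(pp2)=2>1 -> COPY to pp5. 6 ppages; refcounts: pp0:2 pp1:1 pp2:1 pp3:2 pp4:1 pp5:1
Op 6: read(P1, v3) -> 25. No state change.

Answer: 6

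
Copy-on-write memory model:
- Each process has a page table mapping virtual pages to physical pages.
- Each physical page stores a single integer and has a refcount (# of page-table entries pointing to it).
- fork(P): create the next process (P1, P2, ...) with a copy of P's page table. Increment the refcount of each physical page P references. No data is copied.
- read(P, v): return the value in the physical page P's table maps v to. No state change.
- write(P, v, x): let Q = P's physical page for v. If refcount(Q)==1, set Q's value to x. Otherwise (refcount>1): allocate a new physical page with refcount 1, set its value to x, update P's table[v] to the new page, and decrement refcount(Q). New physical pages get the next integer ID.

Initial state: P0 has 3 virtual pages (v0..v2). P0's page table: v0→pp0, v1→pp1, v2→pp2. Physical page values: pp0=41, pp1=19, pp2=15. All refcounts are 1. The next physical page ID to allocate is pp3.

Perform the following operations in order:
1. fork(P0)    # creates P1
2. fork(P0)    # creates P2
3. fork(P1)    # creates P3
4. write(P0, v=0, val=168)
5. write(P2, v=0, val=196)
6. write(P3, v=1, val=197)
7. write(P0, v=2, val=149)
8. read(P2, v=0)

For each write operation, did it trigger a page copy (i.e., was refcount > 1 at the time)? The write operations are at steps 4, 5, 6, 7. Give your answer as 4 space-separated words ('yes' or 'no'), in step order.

Op 1: fork(P0) -> P1. 3 ppages; refcounts: pp0:2 pp1:2 pp2:2
Op 2: fork(P0) -> P2. 3 ppages; refcounts: pp0:3 pp1:3 pp2:3
Op 3: fork(P1) -> P3. 3 ppages; refcounts: pp0:4 pp1:4 pp2:4
Op 4: write(P0, v0, 168). refcount(pp0)=4>1 -> COPY to pp3. 4 ppages; refcounts: pp0:3 pp1:4 pp2:4 pp3:1
Op 5: write(P2, v0, 196). refcount(pp0)=3>1 -> COPY to pp4. 5 ppages; refcounts: pp0:2 pp1:4 pp2:4 pp3:1 pp4:1
Op 6: write(P3, v1, 197). refcount(pp1)=4>1 -> COPY to pp5. 6 ppages; refcounts: pp0:2 pp1:3 pp2:4 pp3:1 pp4:1 pp5:1
Op 7: write(P0, v2, 149). refcount(pp2)=4>1 -> COPY to pp6. 7 ppages; refcounts: pp0:2 pp1:3 pp2:3 pp3:1 pp4:1 pp5:1 pp6:1
Op 8: read(P2, v0) -> 196. No state change.

yes yes yes yes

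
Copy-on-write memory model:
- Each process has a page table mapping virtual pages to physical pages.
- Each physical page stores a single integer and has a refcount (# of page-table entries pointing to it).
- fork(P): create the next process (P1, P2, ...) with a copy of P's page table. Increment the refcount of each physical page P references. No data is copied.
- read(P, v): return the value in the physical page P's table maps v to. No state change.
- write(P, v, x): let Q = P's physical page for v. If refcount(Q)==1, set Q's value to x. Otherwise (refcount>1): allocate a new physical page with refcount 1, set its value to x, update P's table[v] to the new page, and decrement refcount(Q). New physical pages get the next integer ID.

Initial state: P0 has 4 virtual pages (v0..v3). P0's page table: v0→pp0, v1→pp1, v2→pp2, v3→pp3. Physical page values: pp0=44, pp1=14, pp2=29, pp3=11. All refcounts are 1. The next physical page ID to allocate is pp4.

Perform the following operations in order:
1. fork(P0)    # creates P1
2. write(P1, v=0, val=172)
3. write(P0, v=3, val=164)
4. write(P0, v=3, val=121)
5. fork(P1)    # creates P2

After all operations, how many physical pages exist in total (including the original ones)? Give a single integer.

Op 1: fork(P0) -> P1. 4 ppages; refcounts: pp0:2 pp1:2 pp2:2 pp3:2
Op 2: write(P1, v0, 172). refcount(pp0)=2>1 -> COPY to pp4. 5 ppages; refcounts: pp0:1 pp1:2 pp2:2 pp3:2 pp4:1
Op 3: write(P0, v3, 164). refcount(pp3)=2>1 -> COPY to pp5. 6 ppages; refcounts: pp0:1 pp1:2 pp2:2 pp3:1 pp4:1 pp5:1
Op 4: write(P0, v3, 121). refcount(pp5)=1 -> write in place. 6 ppages; refcounts: pp0:1 pp1:2 pp2:2 pp3:1 pp4:1 pp5:1
Op 5: fork(P1) -> P2. 6 ppages; refcounts: pp0:1 pp1:3 pp2:3 pp3:2 pp4:2 pp5:1

Answer: 6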